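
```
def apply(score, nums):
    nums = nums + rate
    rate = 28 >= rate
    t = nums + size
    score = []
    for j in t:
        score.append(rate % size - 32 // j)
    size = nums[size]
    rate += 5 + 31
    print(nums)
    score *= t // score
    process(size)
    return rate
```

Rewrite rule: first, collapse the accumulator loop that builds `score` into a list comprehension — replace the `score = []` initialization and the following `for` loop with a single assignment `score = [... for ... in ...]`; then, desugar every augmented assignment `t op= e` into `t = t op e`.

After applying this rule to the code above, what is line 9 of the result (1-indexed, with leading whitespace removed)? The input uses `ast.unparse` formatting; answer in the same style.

Transformed code:
def apply(score, nums):
    nums = nums + rate
    rate = 28 >= rate
    t = nums + size
    score = [rate % size - 32 // j for j in t]
    size = nums[size]
    rate = rate + (5 + 31)
    print(nums)
    score = score * (t // score)
    process(size)
    return rate

score = score * (t // score)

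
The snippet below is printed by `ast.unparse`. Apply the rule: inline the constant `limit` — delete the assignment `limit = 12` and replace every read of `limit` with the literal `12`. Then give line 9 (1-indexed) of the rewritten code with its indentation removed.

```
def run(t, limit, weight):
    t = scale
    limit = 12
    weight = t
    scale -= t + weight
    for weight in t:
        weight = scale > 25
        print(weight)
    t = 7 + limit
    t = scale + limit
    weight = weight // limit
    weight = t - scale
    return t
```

t = scale + 12

Transformed code:
def run(t, limit, weight):
    t = scale
    weight = t
    scale -= t + weight
    for weight in t:
        weight = scale > 25
        print(weight)
    t = 7 + 12
    t = scale + 12
    weight = weight // 12
    weight = t - scale
    return t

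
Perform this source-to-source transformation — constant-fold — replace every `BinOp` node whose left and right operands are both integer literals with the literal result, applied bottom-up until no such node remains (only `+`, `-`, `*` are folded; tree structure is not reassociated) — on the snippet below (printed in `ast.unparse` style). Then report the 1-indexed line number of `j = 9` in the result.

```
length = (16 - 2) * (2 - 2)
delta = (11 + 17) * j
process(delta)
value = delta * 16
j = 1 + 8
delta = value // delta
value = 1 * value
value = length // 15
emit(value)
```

Transformed code:
length = 0
delta = 28 * j
process(delta)
value = delta * 16
j = 9
delta = value // delta
value = 1 * value
value = length // 15
emit(value)

5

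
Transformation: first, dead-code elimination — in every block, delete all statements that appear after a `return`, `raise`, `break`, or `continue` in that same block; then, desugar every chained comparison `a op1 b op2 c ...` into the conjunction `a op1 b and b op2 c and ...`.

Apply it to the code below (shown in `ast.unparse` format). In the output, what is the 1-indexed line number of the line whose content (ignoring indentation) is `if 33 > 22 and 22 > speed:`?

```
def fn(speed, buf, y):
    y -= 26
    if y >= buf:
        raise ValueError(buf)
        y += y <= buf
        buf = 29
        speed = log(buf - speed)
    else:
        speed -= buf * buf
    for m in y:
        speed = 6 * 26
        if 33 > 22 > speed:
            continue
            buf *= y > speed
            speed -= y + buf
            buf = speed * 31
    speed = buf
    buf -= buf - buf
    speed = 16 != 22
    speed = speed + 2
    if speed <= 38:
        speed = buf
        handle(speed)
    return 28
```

9

Transformed code:
def fn(speed, buf, y):
    y -= 26
    if y >= buf:
        raise ValueError(buf)
    else:
        speed -= buf * buf
    for m in y:
        speed = 6 * 26
        if 33 > 22 and 22 > speed:
            continue
    speed = buf
    buf -= buf - buf
    speed = 16 != 22
    speed = speed + 2
    if speed <= 38:
        speed = buf
        handle(speed)
    return 28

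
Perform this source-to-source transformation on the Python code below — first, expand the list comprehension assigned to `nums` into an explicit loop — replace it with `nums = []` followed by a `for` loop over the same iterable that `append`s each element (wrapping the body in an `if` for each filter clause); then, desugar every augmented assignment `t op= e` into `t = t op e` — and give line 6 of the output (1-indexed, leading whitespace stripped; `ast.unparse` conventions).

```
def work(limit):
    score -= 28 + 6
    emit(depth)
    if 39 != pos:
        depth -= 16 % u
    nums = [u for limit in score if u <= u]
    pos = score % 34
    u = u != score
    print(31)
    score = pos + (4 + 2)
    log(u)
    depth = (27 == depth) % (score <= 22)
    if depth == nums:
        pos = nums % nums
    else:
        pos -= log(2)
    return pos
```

Transformed code:
def work(limit):
    score = score - (28 + 6)
    emit(depth)
    if 39 != pos:
        depth = depth - 16 % u
    nums = []
    for limit in score:
        if u <= u:
            nums.append(u)
    pos = score % 34
    u = u != score
    print(31)
    score = pos + (4 + 2)
    log(u)
    depth = (27 == depth) % (score <= 22)
    if depth == nums:
        pos = nums % nums
    else:
        pos = pos - log(2)
    return pos

nums = []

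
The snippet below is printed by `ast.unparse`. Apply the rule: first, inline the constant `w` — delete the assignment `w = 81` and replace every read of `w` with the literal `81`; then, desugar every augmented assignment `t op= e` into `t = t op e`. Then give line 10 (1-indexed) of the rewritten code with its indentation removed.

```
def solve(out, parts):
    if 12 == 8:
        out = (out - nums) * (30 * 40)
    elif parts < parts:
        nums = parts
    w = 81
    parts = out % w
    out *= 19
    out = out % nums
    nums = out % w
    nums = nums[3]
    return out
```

nums = nums[3]

Transformed code:
def solve(out, parts):
    if 12 == 8:
        out = (out - nums) * (30 * 40)
    elif parts < parts:
        nums = parts
    parts = out % 81
    out = out * 19
    out = out % nums
    nums = out % 81
    nums = nums[3]
    return out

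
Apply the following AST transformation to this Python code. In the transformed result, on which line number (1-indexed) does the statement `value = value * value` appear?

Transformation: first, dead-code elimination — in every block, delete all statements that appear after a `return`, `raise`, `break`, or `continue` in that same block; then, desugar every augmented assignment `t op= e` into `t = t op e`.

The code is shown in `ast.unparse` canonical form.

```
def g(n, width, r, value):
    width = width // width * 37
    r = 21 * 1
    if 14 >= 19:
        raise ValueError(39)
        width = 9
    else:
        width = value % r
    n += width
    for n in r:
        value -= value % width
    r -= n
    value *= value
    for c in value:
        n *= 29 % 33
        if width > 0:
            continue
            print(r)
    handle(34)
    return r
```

12

Transformed code:
def g(n, width, r, value):
    width = width // width * 37
    r = 21 * 1
    if 14 >= 19:
        raise ValueError(39)
    else:
        width = value % r
    n = n + width
    for n in r:
        value = value - value % width
    r = r - n
    value = value * value
    for c in value:
        n = n * (29 % 33)
        if width > 0:
            continue
    handle(34)
    return r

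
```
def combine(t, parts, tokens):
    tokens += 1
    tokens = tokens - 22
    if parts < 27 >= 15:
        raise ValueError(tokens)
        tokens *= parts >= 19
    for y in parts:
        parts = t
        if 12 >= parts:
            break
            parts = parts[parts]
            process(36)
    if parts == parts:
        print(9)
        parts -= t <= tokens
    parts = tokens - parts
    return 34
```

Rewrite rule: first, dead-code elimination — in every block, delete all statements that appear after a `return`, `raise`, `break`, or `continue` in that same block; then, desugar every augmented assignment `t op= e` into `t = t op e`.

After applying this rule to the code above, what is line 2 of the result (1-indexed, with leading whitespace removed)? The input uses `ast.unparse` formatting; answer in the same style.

tokens = tokens + 1

Transformed code:
def combine(t, parts, tokens):
    tokens = tokens + 1
    tokens = tokens - 22
    if parts < 27 >= 15:
        raise ValueError(tokens)
    for y in parts:
        parts = t
        if 12 >= parts:
            break
    if parts == parts:
        print(9)
        parts = parts - (t <= tokens)
    parts = tokens - parts
    return 34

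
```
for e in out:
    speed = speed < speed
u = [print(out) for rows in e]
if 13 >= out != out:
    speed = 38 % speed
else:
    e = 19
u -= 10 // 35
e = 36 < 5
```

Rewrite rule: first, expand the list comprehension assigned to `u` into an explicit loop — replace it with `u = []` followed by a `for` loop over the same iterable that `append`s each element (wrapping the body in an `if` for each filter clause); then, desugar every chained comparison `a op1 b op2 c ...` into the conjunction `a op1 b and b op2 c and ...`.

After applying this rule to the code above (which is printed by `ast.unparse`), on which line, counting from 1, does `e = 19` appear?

9

Transformed code:
for e in out:
    speed = speed < speed
u = []
for rows in e:
    u.append(print(out))
if 13 >= out and out != out:
    speed = 38 % speed
else:
    e = 19
u -= 10 // 35
e = 36 < 5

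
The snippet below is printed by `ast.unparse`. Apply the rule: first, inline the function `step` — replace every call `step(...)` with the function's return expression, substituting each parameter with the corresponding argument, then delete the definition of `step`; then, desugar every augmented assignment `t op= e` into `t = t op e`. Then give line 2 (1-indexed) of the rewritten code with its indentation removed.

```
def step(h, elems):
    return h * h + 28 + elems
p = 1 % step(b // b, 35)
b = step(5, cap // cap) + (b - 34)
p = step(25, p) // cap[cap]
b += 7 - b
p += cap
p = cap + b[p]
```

b = 5 * 5 + 28 + cap // cap + (b - 34)

Transformed code:
p = 1 % (b // b * (b // b) + 28 + 35)
b = 5 * 5 + 28 + cap // cap + (b - 34)
p = (25 * 25 + 28 + p) // cap[cap]
b = b + (7 - b)
p = p + cap
p = cap + b[p]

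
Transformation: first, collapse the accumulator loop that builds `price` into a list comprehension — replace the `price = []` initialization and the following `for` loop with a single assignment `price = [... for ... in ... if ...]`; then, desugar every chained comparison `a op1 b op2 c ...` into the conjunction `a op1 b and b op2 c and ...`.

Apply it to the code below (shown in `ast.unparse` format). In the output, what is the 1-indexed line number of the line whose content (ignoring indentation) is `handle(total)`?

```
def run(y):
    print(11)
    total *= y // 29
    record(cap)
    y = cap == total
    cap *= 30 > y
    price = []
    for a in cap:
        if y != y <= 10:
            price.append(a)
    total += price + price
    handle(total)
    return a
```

Transformed code:
def run(y):
    print(11)
    total *= y // 29
    record(cap)
    y = cap == total
    cap *= 30 > y
    price = [a for a in cap if y != y and y <= 10]
    total += price + price
    handle(total)
    return a

9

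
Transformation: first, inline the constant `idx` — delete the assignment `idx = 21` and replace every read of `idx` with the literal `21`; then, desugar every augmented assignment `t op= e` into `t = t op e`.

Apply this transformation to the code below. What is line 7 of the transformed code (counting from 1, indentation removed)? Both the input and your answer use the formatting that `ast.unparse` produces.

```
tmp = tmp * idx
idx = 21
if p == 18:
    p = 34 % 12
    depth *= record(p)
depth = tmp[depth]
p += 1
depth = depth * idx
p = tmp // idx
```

depth = depth * 21

Transformed code:
tmp = tmp * 21
if p == 18:
    p = 34 % 12
    depth = depth * record(p)
depth = tmp[depth]
p = p + 1
depth = depth * 21
p = tmp // 21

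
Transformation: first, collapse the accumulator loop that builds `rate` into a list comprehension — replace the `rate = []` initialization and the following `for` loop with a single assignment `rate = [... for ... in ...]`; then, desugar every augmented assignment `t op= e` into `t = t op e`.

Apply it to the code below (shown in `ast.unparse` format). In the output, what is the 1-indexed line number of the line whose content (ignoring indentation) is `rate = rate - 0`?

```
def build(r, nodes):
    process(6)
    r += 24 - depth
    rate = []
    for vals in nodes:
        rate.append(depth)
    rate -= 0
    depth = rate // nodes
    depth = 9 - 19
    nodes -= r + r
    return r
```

5

Transformed code:
def build(r, nodes):
    process(6)
    r = r + (24 - depth)
    rate = [depth for vals in nodes]
    rate = rate - 0
    depth = rate // nodes
    depth = 9 - 19
    nodes = nodes - (r + r)
    return r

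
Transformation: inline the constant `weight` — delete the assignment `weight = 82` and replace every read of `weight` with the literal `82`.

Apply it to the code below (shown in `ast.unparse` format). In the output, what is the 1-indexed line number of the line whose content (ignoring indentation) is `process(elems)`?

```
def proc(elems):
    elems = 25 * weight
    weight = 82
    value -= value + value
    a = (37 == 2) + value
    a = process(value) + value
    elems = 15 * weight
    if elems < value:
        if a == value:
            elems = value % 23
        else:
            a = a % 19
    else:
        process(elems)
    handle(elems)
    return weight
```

13

Transformed code:
def proc(elems):
    elems = 25 * 82
    value -= value + value
    a = (37 == 2) + value
    a = process(value) + value
    elems = 15 * 82
    if elems < value:
        if a == value:
            elems = value % 23
        else:
            a = a % 19
    else:
        process(elems)
    handle(elems)
    return 82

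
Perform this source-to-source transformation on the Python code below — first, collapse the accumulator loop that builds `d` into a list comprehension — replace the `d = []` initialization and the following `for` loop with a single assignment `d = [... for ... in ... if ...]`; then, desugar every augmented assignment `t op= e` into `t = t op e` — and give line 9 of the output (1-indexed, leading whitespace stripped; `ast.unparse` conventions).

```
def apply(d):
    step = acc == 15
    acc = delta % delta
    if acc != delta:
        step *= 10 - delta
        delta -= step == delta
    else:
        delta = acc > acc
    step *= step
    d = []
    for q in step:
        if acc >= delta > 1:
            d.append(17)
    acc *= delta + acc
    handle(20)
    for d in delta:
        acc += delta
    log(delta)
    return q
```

Transformed code:
def apply(d):
    step = acc == 15
    acc = delta % delta
    if acc != delta:
        step = step * (10 - delta)
        delta = delta - (step == delta)
    else:
        delta = acc > acc
    step = step * step
    d = [17 for q in step if acc >= delta > 1]
    acc = acc * (delta + acc)
    handle(20)
    for d in delta:
        acc = acc + delta
    log(delta)
    return q

step = step * step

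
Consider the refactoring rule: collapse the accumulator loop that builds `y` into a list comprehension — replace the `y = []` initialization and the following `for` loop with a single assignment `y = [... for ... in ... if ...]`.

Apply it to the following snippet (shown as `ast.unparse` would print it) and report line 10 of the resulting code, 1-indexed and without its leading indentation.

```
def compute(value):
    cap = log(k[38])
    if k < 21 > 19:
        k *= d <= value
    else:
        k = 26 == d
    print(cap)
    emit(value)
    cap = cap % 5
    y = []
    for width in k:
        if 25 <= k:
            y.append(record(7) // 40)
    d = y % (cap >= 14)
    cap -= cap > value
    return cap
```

Transformed code:
def compute(value):
    cap = log(k[38])
    if k < 21 > 19:
        k *= d <= value
    else:
        k = 26 == d
    print(cap)
    emit(value)
    cap = cap % 5
    y = [record(7) // 40 for width in k if 25 <= k]
    d = y % (cap >= 14)
    cap -= cap > value
    return cap

y = [record(7) // 40 for width in k if 25 <= k]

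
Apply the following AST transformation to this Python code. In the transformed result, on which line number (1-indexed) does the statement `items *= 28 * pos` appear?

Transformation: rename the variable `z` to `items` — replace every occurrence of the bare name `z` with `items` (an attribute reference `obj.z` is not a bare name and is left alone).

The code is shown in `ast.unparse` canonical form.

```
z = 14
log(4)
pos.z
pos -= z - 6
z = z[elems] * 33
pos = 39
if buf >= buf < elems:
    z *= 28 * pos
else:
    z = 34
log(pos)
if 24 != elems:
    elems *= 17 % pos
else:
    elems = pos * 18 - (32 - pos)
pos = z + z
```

Transformed code:
items = 14
log(4)
pos.z
pos -= items - 6
items = items[elems] * 33
pos = 39
if buf >= buf < elems:
    items *= 28 * pos
else:
    items = 34
log(pos)
if 24 != elems:
    elems *= 17 % pos
else:
    elems = pos * 18 - (32 - pos)
pos = items + items

8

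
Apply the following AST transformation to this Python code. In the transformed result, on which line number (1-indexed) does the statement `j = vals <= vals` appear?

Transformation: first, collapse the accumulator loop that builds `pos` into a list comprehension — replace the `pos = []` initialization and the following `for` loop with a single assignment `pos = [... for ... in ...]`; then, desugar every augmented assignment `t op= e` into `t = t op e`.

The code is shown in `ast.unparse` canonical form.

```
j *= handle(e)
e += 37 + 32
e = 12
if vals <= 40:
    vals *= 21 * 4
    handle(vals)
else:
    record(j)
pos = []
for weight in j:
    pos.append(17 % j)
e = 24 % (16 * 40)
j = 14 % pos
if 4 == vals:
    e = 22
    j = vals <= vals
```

Transformed code:
j = j * handle(e)
e = e + (37 + 32)
e = 12
if vals <= 40:
    vals = vals * (21 * 4)
    handle(vals)
else:
    record(j)
pos = [17 % j for weight in j]
e = 24 % (16 * 40)
j = 14 % pos
if 4 == vals:
    e = 22
    j = vals <= vals

14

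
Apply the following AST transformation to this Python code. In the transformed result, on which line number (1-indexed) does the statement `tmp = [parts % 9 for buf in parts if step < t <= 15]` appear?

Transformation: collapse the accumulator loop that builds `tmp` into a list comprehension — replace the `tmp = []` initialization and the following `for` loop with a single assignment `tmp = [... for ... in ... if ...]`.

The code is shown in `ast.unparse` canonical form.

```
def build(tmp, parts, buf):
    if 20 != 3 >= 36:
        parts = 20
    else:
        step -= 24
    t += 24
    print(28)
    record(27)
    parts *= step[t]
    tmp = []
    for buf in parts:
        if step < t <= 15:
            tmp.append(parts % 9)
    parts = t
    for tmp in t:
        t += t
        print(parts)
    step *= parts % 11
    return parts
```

Transformed code:
def build(tmp, parts, buf):
    if 20 != 3 >= 36:
        parts = 20
    else:
        step -= 24
    t += 24
    print(28)
    record(27)
    parts *= step[t]
    tmp = [parts % 9 for buf in parts if step < t <= 15]
    parts = t
    for tmp in t:
        t += t
        print(parts)
    step *= parts % 11
    return parts

10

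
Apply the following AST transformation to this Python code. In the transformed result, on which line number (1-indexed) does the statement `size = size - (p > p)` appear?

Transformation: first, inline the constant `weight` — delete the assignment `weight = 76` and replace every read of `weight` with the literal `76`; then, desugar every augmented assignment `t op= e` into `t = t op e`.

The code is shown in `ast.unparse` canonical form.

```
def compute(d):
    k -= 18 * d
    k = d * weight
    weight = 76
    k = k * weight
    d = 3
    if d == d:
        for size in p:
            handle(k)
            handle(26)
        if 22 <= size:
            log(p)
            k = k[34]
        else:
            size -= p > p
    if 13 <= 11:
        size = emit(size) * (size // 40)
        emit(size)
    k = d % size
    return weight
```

14

Transformed code:
def compute(d):
    k = k - 18 * d
    k = d * 76
    k = k * 76
    d = 3
    if d == d:
        for size in p:
            handle(k)
            handle(26)
        if 22 <= size:
            log(p)
            k = k[34]
        else:
            size = size - (p > p)
    if 13 <= 11:
        size = emit(size) * (size // 40)
        emit(size)
    k = d % size
    return 76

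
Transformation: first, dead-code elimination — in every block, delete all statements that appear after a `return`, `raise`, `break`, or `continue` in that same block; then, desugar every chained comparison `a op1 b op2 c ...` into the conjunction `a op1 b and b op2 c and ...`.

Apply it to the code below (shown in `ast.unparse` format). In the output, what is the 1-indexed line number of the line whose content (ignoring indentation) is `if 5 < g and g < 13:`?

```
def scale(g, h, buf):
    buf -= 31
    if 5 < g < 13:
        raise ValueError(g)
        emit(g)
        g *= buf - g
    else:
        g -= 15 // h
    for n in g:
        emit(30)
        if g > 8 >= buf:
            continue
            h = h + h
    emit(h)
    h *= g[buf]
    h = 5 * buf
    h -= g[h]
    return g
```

3

Transformed code:
def scale(g, h, buf):
    buf -= 31
    if 5 < g and g < 13:
        raise ValueError(g)
    else:
        g -= 15 // h
    for n in g:
        emit(30)
        if g > 8 and 8 >= buf:
            continue
    emit(h)
    h *= g[buf]
    h = 5 * buf
    h -= g[h]
    return g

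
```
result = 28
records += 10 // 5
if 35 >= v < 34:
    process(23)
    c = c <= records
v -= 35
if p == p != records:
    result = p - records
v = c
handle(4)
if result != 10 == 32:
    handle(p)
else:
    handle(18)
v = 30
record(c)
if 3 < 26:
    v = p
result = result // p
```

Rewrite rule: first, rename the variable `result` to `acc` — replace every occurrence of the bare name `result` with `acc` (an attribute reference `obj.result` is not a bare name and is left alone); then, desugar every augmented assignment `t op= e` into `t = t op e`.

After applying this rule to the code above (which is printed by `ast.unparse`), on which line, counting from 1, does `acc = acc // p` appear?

Transformed code:
acc = 28
records = records + 10 // 5
if 35 >= v < 34:
    process(23)
    c = c <= records
v = v - 35
if p == p != records:
    acc = p - records
v = c
handle(4)
if acc != 10 == 32:
    handle(p)
else:
    handle(18)
v = 30
record(c)
if 3 < 26:
    v = p
acc = acc // p

19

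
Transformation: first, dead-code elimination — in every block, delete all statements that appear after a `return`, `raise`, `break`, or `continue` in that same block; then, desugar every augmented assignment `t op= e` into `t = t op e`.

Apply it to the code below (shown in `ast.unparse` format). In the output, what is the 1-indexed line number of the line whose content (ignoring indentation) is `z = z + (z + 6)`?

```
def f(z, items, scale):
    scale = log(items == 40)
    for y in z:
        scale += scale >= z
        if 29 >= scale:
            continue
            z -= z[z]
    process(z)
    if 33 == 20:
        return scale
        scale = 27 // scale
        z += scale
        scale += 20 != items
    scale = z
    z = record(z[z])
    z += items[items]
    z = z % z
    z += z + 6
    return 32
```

Transformed code:
def f(z, items, scale):
    scale = log(items == 40)
    for y in z:
        scale = scale + (scale >= z)
        if 29 >= scale:
            continue
    process(z)
    if 33 == 20:
        return scale
    scale = z
    z = record(z[z])
    z = z + items[items]
    z = z % z
    z = z + (z + 6)
    return 32

14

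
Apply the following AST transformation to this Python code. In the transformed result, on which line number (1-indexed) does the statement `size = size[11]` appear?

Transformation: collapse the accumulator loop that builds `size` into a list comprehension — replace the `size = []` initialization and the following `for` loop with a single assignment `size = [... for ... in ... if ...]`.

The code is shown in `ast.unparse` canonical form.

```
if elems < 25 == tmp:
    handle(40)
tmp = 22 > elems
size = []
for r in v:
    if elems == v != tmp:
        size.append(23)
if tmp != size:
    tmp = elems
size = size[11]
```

Transformed code:
if elems < 25 == tmp:
    handle(40)
tmp = 22 > elems
size = [23 for r in v if elems == v != tmp]
if tmp != size:
    tmp = elems
size = size[11]

7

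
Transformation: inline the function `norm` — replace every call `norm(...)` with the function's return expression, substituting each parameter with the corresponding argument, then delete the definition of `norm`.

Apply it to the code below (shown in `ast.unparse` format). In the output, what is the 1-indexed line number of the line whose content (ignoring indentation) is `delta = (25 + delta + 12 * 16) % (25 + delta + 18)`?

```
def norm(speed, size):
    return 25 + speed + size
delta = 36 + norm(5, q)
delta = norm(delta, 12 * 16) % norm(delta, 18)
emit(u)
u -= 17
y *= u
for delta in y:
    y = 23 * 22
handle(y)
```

2

Transformed code:
delta = 36 + (25 + 5 + q)
delta = (25 + delta + 12 * 16) % (25 + delta + 18)
emit(u)
u -= 17
y *= u
for delta in y:
    y = 23 * 22
handle(y)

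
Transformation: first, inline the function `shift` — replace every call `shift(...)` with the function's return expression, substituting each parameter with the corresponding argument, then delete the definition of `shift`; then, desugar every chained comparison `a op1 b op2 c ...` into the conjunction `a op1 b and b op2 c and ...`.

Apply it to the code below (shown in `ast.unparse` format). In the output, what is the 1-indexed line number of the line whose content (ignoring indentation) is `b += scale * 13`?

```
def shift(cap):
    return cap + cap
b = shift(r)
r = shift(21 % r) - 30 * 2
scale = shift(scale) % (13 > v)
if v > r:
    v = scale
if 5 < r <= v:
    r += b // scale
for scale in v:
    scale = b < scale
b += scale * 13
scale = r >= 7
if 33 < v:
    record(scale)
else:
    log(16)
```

Transformed code:
b = r + r
r = 21 % r + 21 % r - 30 * 2
scale = (scale + scale) % (13 > v)
if v > r:
    v = scale
if 5 < r and r <= v:
    r += b // scale
for scale in v:
    scale = b < scale
b += scale * 13
scale = r >= 7
if 33 < v:
    record(scale)
else:
    log(16)

10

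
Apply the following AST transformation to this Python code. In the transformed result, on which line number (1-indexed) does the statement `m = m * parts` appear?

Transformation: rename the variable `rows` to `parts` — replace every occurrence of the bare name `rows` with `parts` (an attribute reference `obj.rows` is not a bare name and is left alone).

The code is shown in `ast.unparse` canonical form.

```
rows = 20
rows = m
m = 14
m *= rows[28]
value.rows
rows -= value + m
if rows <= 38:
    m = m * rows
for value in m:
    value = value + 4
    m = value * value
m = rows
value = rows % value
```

Transformed code:
parts = 20
parts = m
m = 14
m *= parts[28]
value.rows
parts -= value + m
if parts <= 38:
    m = m * parts
for value in m:
    value = value + 4
    m = value * value
m = parts
value = parts % value

8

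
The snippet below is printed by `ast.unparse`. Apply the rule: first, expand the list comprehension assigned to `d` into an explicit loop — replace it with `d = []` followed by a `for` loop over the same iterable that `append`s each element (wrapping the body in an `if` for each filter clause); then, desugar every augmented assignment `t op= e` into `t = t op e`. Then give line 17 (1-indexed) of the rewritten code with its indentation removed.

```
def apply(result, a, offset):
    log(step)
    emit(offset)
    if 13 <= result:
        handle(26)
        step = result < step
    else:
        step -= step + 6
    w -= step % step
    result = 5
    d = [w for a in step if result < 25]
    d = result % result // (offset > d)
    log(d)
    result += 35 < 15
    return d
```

result = result + (35 < 15)

Transformed code:
def apply(result, a, offset):
    log(step)
    emit(offset)
    if 13 <= result:
        handle(26)
        step = result < step
    else:
        step = step - (step + 6)
    w = w - step % step
    result = 5
    d = []
    for a in step:
        if result < 25:
            d.append(w)
    d = result % result // (offset > d)
    log(d)
    result = result + (35 < 15)
    return d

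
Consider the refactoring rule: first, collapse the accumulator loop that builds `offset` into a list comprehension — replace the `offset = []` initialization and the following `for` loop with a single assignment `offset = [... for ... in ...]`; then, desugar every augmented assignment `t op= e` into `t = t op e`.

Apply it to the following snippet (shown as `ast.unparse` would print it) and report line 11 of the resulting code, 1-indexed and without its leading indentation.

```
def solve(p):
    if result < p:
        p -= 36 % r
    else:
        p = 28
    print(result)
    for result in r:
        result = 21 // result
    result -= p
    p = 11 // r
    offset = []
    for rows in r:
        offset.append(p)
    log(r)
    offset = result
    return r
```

offset = [p for rows in r]

Transformed code:
def solve(p):
    if result < p:
        p = p - 36 % r
    else:
        p = 28
    print(result)
    for result in r:
        result = 21 // result
    result = result - p
    p = 11 // r
    offset = [p for rows in r]
    log(r)
    offset = result
    return r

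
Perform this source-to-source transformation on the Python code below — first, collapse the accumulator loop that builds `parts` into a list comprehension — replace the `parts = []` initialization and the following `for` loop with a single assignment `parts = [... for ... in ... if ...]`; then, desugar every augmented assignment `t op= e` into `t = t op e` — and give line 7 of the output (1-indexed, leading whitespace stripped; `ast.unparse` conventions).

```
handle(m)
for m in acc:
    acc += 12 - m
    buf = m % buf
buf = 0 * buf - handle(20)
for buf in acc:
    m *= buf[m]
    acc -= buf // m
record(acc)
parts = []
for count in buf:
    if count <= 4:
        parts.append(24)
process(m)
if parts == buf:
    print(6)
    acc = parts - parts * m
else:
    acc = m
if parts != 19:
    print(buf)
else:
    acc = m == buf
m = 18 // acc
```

Transformed code:
handle(m)
for m in acc:
    acc = acc + (12 - m)
    buf = m % buf
buf = 0 * buf - handle(20)
for buf in acc:
    m = m * buf[m]
    acc = acc - buf // m
record(acc)
parts = [24 for count in buf if count <= 4]
process(m)
if parts == buf:
    print(6)
    acc = parts - parts * m
else:
    acc = m
if parts != 19:
    print(buf)
else:
    acc = m == buf
m = 18 // acc

m = m * buf[m]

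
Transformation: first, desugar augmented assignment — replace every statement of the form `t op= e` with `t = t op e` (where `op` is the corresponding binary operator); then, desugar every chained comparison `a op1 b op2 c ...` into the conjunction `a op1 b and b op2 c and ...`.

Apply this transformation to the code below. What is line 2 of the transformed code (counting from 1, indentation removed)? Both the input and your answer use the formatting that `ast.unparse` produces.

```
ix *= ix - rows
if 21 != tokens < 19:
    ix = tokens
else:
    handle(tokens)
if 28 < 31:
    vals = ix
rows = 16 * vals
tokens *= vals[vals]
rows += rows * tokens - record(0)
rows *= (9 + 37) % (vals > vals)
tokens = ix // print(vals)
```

if 21 != tokens and tokens < 19:

Transformed code:
ix = ix * (ix - rows)
if 21 != tokens and tokens < 19:
    ix = tokens
else:
    handle(tokens)
if 28 < 31:
    vals = ix
rows = 16 * vals
tokens = tokens * vals[vals]
rows = rows + (rows * tokens - record(0))
rows = rows * ((9 + 37) % (vals > vals))
tokens = ix // print(vals)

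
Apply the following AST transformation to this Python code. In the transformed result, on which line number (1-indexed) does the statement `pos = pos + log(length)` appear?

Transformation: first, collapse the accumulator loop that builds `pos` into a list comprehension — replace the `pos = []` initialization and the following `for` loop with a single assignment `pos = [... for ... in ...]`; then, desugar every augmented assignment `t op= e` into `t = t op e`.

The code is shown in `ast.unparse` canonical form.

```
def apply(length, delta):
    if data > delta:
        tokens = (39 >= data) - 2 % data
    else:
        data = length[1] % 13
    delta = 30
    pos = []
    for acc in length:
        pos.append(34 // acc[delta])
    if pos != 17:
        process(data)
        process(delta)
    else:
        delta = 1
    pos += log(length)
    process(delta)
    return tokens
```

Transformed code:
def apply(length, delta):
    if data > delta:
        tokens = (39 >= data) - 2 % data
    else:
        data = length[1] % 13
    delta = 30
    pos = [34 // acc[delta] for acc in length]
    if pos != 17:
        process(data)
        process(delta)
    else:
        delta = 1
    pos = pos + log(length)
    process(delta)
    return tokens

13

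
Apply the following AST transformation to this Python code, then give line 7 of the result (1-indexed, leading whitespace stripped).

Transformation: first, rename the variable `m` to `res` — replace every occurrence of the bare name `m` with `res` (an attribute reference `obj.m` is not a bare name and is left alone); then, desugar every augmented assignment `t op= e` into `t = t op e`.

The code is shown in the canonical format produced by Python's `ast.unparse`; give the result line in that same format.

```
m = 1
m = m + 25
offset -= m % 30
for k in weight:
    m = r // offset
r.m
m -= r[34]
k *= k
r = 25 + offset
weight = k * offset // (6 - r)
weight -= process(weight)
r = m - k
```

res = res - r[34]

Transformed code:
res = 1
res = res + 25
offset = offset - res % 30
for k in weight:
    res = r // offset
r.m
res = res - r[34]
k = k * k
r = 25 + offset
weight = k * offset // (6 - r)
weight = weight - process(weight)
r = res - k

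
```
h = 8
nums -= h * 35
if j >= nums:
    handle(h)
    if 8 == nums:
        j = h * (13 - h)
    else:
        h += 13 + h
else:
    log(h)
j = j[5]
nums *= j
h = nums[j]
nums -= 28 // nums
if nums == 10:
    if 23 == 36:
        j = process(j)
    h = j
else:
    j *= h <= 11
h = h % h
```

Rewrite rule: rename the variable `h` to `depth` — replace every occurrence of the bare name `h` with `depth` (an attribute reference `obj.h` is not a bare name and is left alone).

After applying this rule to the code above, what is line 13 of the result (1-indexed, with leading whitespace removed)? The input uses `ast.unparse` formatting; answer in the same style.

Transformed code:
depth = 8
nums -= depth * 35
if j >= nums:
    handle(depth)
    if 8 == nums:
        j = depth * (13 - depth)
    else:
        depth += 13 + depth
else:
    log(depth)
j = j[5]
nums *= j
depth = nums[j]
nums -= 28 // nums
if nums == 10:
    if 23 == 36:
        j = process(j)
    depth = j
else:
    j *= depth <= 11
depth = depth % depth

depth = nums[j]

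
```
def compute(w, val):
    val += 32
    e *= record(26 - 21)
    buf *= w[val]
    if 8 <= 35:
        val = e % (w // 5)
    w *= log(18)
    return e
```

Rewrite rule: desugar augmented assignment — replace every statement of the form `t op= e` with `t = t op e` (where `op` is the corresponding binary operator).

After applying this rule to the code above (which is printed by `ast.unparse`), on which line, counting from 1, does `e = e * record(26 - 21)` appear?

3

Transformed code:
def compute(w, val):
    val = val + 32
    e = e * record(26 - 21)
    buf = buf * w[val]
    if 8 <= 35:
        val = e % (w // 5)
    w = w * log(18)
    return e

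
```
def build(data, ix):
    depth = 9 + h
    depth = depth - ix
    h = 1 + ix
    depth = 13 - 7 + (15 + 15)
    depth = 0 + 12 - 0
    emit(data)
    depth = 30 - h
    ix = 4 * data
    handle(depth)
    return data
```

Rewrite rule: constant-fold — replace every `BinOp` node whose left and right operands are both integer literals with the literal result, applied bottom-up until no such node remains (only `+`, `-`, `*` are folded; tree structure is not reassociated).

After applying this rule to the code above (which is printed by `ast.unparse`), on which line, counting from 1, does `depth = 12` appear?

Transformed code:
def build(data, ix):
    depth = 9 + h
    depth = depth - ix
    h = 1 + ix
    depth = 36
    depth = 12
    emit(data)
    depth = 30 - h
    ix = 4 * data
    handle(depth)
    return data

6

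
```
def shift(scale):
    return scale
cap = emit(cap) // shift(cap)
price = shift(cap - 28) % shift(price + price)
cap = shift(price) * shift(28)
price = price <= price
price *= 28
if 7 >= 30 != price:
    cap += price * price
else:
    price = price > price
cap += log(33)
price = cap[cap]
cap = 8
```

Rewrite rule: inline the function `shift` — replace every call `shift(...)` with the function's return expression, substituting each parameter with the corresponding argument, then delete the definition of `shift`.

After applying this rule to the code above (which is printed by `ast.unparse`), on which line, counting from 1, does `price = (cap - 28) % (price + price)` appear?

2

Transformed code:
cap = emit(cap) // cap
price = (cap - 28) % (price + price)
cap = price * 28
price = price <= price
price *= 28
if 7 >= 30 != price:
    cap += price * price
else:
    price = price > price
cap += log(33)
price = cap[cap]
cap = 8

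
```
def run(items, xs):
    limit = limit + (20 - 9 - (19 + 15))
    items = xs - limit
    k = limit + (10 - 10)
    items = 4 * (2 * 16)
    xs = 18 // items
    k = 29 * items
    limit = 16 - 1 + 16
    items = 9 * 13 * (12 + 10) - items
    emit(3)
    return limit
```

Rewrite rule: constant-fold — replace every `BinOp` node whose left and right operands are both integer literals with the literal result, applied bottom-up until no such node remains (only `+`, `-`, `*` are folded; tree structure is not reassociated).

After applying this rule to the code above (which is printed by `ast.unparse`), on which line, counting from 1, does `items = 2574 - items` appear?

9

Transformed code:
def run(items, xs):
    limit = limit + -23
    items = xs - limit
    k = limit + 0
    items = 128
    xs = 18 // items
    k = 29 * items
    limit = 31
    items = 2574 - items
    emit(3)
    return limit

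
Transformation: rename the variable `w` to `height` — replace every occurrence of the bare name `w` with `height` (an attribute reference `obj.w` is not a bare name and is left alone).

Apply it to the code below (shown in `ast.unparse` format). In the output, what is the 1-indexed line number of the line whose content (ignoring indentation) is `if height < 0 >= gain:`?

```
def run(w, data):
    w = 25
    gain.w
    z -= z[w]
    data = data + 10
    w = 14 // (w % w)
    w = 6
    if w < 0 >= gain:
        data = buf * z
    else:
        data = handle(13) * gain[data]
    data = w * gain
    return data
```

Transformed code:
def run(height, data):
    height = 25
    gain.w
    z -= z[height]
    data = data + 10
    height = 14 // (height % height)
    height = 6
    if height < 0 >= gain:
        data = buf * z
    else:
        data = handle(13) * gain[data]
    data = height * gain
    return data

8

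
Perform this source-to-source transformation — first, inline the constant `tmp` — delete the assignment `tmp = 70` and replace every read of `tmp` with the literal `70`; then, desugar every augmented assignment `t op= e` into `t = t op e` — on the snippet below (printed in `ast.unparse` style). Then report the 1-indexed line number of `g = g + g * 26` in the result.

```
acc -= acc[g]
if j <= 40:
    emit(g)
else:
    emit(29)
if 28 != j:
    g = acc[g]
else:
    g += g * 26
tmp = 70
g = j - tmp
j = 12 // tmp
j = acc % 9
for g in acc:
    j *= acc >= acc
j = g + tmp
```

9

Transformed code:
acc = acc - acc[g]
if j <= 40:
    emit(g)
else:
    emit(29)
if 28 != j:
    g = acc[g]
else:
    g = g + g * 26
g = j - 70
j = 12 // 70
j = acc % 9
for g in acc:
    j = j * (acc >= acc)
j = g + 70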